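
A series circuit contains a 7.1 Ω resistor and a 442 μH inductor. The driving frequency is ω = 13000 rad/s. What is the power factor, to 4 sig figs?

0.7773

X_L = ωL = 5.746 Ω
Z = 7.100 + j5.746 Ω
|Z| = √(7.100² + 5.746²) = 9.134 Ω
∠Z = arctan(5.746/7.100) = 38.98°
cos φ = cos(38.98°) = 0.7773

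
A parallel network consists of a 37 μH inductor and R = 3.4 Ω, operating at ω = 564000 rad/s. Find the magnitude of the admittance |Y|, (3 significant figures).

298 mS

X_L = ωL = 20.9 Ω
Parallel: admittances add. Y = 1/R + 1/(jωL)
Y = (0.294 − j0.0479) S
|Y| = 0.298 S → |Z| = 1/|Y| = 3.36 Ω, ∠Z = −∠Y = 9.25°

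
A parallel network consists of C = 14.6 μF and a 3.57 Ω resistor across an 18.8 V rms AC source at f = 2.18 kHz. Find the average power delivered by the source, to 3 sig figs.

99.0 W

ω = 2πf = 13700 rad/s
X_C = 1/(ωC) = 5.00 Ω
Parallel: admittances add. Y = 1/R + jωC
Y = (0.280 + j0.200) S
|Y| = 0.344 S → |Z| = 1/|Y| = 2.91 Ω, ∠Z = −∠Y = -35.5°
I = V/|Z| = 6.47 A
P = VI cos φ = 18.8 × 6.47 × cos(-35.5°) = 99.0 W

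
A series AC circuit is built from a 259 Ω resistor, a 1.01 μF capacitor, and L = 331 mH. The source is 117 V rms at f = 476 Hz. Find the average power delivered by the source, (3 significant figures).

ω = 2πf = 2991 rad/s
X_L = ωL = 990 Ω
X_C = 1/(ωC) = 331 Ω
Net reactance X = X_L − X_C = 659 Ω
Z = 259 + j659 Ω
|Z| = √(259² + 659²) = 708 Ω
∠Z = arctan(659/259) = 68.5°
I = V/|Z| = 165 mA
P = VI cos φ = 117 × 0.165 × cos(68.5°) = 7.07 W

7.07 W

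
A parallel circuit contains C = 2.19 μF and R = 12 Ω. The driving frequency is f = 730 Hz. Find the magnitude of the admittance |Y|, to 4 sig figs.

ω = 2πf = 4587 rad/s
X_C = 1/(ωC) = 99.55 Ω
Parallel: admittances add. Y = 1/R + jωC
Y = (0.08333 + j0.01004) S
|Y| = 0.08394 S → |Z| = 1/|Y| = 11.91 Ω, ∠Z = −∠Y = -6.873°

83.94 mS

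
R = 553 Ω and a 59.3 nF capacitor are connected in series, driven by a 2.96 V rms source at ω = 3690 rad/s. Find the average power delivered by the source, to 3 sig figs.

229 μW

X_C = 1/(ωC) = 4570 Ω
Z = 553 − j4570 Ω
|Z| = √(553² + 4570²) = 4600 Ω
∠Z = arctan(-4570/553) = -83.1°
I = V/|Z| = 643 μA
P = VI cos φ = 2.96 × 0.000643 × cos(-83.1°) = 229 μW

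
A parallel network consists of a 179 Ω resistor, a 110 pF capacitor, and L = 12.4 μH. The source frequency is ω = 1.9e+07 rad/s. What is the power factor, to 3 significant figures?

0.933

X_L = ωL = 236 Ω
X_C = 1/(ωC) = 478 Ω
Parallel: admittances add. Y = 1/R + 1/(jωL) + jωC
Y = (0.00559 − j0.00215) S
|Y| = 0.00599 S → |Z| = 1/|Y| = 167 Ω, ∠Z = −∠Y = 21.1°
cos φ = cos(21.1°) = 0.933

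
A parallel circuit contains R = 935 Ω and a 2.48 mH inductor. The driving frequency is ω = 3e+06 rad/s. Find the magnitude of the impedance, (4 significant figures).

927.7 Ω

X_L = ωL = 7440 Ω
Parallel: admittances add. Y = 1/R + 1/(jωL)
Y = (0.001070 − j0.0001344) S
|Y| = 0.001078 S → |Z| = 1/|Y| = 927.7 Ω, ∠Z = −∠Y = 7.163°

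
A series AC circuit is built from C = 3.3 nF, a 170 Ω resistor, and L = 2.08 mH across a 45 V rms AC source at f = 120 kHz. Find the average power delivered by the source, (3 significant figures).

ω = 2πf = 754000 rad/s
X_L = ωL = 1570 Ω
X_C = 1/(ωC) = 402 Ω
Net reactance X = X_L − X_C = 1170 Ω
Z = 170 + j1170 Ω
|Z| = √(170² + 1170²) = 1180 Ω
∠Z = arctan(1170/170) = 81.7°
I = V/|Z| = 38.2 mA
P = VI cos φ = 45 × 0.0382 × cos(81.7°) = 248 mW

248 mW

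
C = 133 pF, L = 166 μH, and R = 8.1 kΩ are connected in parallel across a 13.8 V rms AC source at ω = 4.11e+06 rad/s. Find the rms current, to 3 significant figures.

X_L = ωL = 682 Ω
X_C = 1/(ωC) = 1830 Ω
Parallel: admittances add. Y = 1/R + 1/(jωL) + jωC
Y = (0.000123 − j0.000919) S
|Y| = 0.000927 S → |Z| = 1/|Y| = 1080 Ω, ∠Z = −∠Y = 82.3°
I = V/|Z| = 13.8/1080 = 12.8 mA

12.8 mA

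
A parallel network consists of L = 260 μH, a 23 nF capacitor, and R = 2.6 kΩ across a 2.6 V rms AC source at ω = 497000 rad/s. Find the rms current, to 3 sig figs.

X_L = ωL = 129 Ω
X_C = 1/(ωC) = 87.5 Ω
Parallel: admittances add. Y = 1/R + 1/(jωL) + jωC
Y = (0.000385 + j0.00369) S
|Y| = 0.00371 S → |Z| = 1/|Y| = 269 Ω, ∠Z = −∠Y = -84.1°
I = V/|Z| = 2.6/269 = 9.65 mA

9.65 mA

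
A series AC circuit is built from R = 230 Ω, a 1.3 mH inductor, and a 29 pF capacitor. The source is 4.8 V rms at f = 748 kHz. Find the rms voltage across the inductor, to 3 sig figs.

ω = 2πf = 4.7e+06 rad/s
X_L = ωL = 6110 Ω
X_C = 1/(ωC) = 7340 Ω
Net reactance X = X_L − X_C = -1230 Ω
Z = 230 − j1230 Ω
|Z| = √(230² + 1230²) = 1250 Ω
I = V/|Z| = 3.84 mA
V_L = I·|Z_L| = 0.00384 × 6110 = 23.5 V

23.5 V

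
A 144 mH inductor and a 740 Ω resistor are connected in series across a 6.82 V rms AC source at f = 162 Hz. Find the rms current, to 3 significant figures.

9.04 mA

ω = 2πf = 1018 rad/s
X_L = ωL = 147 Ω
Z = 740 + j147 Ω
|Z| = √(740² + 147²) = 754 Ω
I = V/|Z| = 6.82/754 = 9.04 mA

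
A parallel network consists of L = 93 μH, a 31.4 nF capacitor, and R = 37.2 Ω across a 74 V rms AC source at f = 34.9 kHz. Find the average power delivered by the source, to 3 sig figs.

147 W

ω = 2πf = 219300 rad/s
X_L = ωL = 20.4 Ω
X_C = 1/(ωC) = 145 Ω
Parallel: admittances add. Y = 1/R + 1/(jωL) + jωC
Y = (0.0269 − j0.0422) S
|Y| = 0.0500 S → |Z| = 1/|Y| = 20.0 Ω, ∠Z = −∠Y = 57.5°
I = V/|Z| = 3.70 A
P = VI cos φ = 74 × 3.70 × cos(57.5°) = 147 W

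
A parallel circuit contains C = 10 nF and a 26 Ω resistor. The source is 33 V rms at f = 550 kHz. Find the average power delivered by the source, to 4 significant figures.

41.88 W

ω = 2πf = 3.456e+06 rad/s
X_C = 1/(ωC) = 28.94 Ω
Parallel: admittances add. Y = 1/R + jωC
Y = (0.03846 + j0.03456) S
|Y| = 0.05171 S → |Z| = 1/|Y| = 19.34 Ω, ∠Z = −∠Y = -41.94°
I = V/|Z| = 1.706 A
P = VI cos φ = 33 × 1.706 × cos(-41.94°) = 41.88 W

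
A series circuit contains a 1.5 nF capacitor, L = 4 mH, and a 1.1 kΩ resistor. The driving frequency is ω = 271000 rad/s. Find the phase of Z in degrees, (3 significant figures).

X_L = ωL = 1080 Ω
X_C = 1/(ωC) = 2460 Ω
Net reactance X = X_L − X_C = -1380 Ω
Z = 1100 − j1380 Ω
|Z| = √(1100² + 1380²) = 1760 Ω
∠Z = arctan(-1380/1100) = -51.4°

-51.4°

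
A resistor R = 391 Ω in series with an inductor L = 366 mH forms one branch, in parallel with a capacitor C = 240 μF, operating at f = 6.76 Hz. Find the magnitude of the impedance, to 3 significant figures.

ω = 2πf = 42.47 rad/s
X_L = ωL = 15.5 Ω
X_C = 1/(ωC) = 98.1 Ω
Branch 1 (R+jX_L): Z₁ = 391 + j15.5 Ω, |Z₁| = 391 Ω
Branch 2 (−jX_C): Z₂ = −j98.1 Ω
Parallel: Z = Z₁Z₂/(Z₁+Z₂), |Z| = 96.1 Ω, ∠Z = -75.8°

96.1 Ω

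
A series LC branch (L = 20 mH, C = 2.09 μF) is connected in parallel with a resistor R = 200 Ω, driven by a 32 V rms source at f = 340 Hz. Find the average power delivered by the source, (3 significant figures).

5.12 W

ω = 2πf = 2136 rad/s
X_L = ωL = 42.7 Ω
X_C = 1/(ωC) = 224 Ω
Branch 1: Z₁ = R = 200 Ω
Branch 2 (series LC): Z₂ = j(X_L − X_C) = −j181 Ω
Parallel: Z = Z₁Z₂/(Z₁+Z₂), |Z| = 134 Ω, ∠Z = -47.8°
I = V/|Z| = 238 mA
P = VI cos φ = 32 × 0.238 × cos(-47.8°) = 5.12 W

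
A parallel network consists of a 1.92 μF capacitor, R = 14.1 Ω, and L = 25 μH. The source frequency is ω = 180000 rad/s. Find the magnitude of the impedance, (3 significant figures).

7.03 Ω

X_L = ωL = 4.50 Ω
X_C = 1/(ωC) = 2.89 Ω
Parallel: admittances add. Y = 1/R + 1/(jωL) + jωC
Y = (0.0709 + j0.123) S
|Y| = 0.142 S → |Z| = 1/|Y| = 7.03 Ω, ∠Z = −∠Y = -60.1°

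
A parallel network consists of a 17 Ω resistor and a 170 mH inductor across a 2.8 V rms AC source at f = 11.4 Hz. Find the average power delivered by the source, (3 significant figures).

ω = 2πf = 71.63 rad/s
X_L = ωL = 12.2 Ω
Parallel: admittances add. Y = 1/R + 1/(jωL)
Y = (0.0588 − j0.0821) S
|Y| = 0.101 S → |Z| = 1/|Y| = 9.90 Ω, ∠Z = −∠Y = 54.4°
I = V/|Z| = 283 mA
P = VI cos φ = 2.8 × 0.283 × cos(54.4°) = 461 mW

461 mW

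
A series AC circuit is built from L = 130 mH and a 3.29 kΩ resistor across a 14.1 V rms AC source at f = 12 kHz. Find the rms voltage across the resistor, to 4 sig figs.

4.487 V

ω = 2πf = 75400 rad/s
X_L = ωL = 9802 Ω
Z = 3290 + j9802 Ω
|Z| = √(3290² + 9802²) = 10340 Ω
I = V/|Z| = 1.364 mA
V_R = I·|Z_R| = 0.001364 × 3290 = 4.487 V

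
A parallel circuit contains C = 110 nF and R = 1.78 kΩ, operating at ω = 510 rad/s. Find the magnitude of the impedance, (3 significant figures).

X_C = 1/(ωC) = 17800 Ω
Parallel: admittances add. Y = 1/R + jωC
Y = (0.000562 + j5.61e-05) S
|Y| = 0.000565 S → |Z| = 1/|Y| = 1770 Ω, ∠Z = −∠Y = -5.70°

1770 Ω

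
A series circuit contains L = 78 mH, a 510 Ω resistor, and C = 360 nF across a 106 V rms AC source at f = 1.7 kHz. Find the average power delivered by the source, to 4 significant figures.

9.737 W

ω = 2πf = 10680 rad/s
X_L = ωL = 833.2 Ω
X_C = 1/(ωC) = 260.1 Ω
Net reactance X = X_L − X_C = 573.1 Ω
Z = 510.0 + j573.1 Ω
|Z| = √(510.0² + 573.1²) = 767.2 Ω
∠Z = arctan(573.1/510.0) = 48.33°
I = V/|Z| = 138.2 mA
P = VI cos φ = 106 × 0.1382 × cos(48.33°) = 9.737 W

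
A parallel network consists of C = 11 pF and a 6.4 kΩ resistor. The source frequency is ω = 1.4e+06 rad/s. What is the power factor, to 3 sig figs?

0.995

X_C = 1/(ωC) = 64900 Ω
Parallel: admittances add. Y = 1/R + jωC
Y = (0.000156 + j1.54e-05) S
|Y| = 0.000157 S → |Z| = 1/|Y| = 6370 Ω, ∠Z = −∠Y = -5.63°
cos φ = cos(-5.63°) = 0.995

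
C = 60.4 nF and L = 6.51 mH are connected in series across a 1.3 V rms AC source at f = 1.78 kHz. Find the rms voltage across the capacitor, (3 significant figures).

1.37 V

ω = 2πf = 11180 rad/s
X_L = ωL = 72.8 Ω
X_C = 1/(ωC) = 1480 Ω
Net reactance X = X_L − X_C = -1410 Ω
Z = − j1410 Ω
|Z| = √(0² + 1410²) = 1410 Ω
I = V/|Z| = 924 μA
V_C = I·|Z_C| = 0.000924 × 1480 = 1.37 V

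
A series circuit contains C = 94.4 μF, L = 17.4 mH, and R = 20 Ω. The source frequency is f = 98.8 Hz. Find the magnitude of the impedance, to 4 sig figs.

20.96 Ω

ω = 2πf = 620.8 rad/s
X_L = ωL = 10.80 Ω
X_C = 1/(ωC) = 17.06 Ω
Net reactance X = X_L − X_C = -6.263 Ω
Z = 20.00 − j6.263 Ω
|Z| = √(20.00² + 6.263²) = 20.96 Ω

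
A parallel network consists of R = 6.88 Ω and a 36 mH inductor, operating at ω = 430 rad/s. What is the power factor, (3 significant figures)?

X_L = ωL = 15.5 Ω
Parallel: admittances add. Y = 1/R + 1/(jωL)
Y = (0.145 − j0.0646) S
|Y| = 0.159 S → |Z| = 1/|Y| = 6.29 Ω, ∠Z = −∠Y = 24.0°
cos φ = cos(24.0°) = 0.914

0.914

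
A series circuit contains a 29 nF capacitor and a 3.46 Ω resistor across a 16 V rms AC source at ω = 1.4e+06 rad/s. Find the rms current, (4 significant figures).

643.3 mA

X_C = 1/(ωC) = 24.63 Ω
Z = 3.460 − j24.63 Ω
|Z| = √(3.460² + 24.63²) = 24.87 Ω
I = V/|Z| = 16/24.87 = 643.3 mA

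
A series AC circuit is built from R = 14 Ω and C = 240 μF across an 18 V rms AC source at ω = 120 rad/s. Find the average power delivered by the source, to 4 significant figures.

3.236 W

X_C = 1/(ωC) = 34.72 Ω
Z = 14.00 − j34.72 Ω
|Z| = √(14.00² + 34.72²) = 37.44 Ω
∠Z = arctan(-34.72/14.00) = -68.04°
I = V/|Z| = 480.8 mA
P = VI cos φ = 18 × 0.4808 × cos(-68.04°) = 3.236 W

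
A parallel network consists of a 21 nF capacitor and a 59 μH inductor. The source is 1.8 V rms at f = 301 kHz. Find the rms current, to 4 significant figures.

ω = 2πf = 1.891e+06 rad/s
X_L = ωL = 111.6 Ω
X_C = 1/(ωC) = 25.18 Ω
Parallel: admittances add. Y = 1/(jωL) + jωC
Y = (0 + j0.03075) S
|Y| = 0.03075 S → |Z| = 1/|Y| = 32.52 Ω, ∠Z = −∠Y = -90.00°
I = V/|Z| = 1.8/32.52 = 55.36 mA

55.36 mA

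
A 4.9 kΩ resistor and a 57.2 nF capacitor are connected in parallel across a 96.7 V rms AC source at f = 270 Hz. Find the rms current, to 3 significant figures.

21.9 mA

ω = 2πf = 1696 rad/s
X_C = 1/(ωC) = 10300 Ω
Parallel: admittances add. Y = 1/R + jωC
Y = (0.000204 + j9.7e-05) S
|Y| = 0.000226 S → |Z| = 1/|Y| = 4430 Ω, ∠Z = −∠Y = -25.4°
I = V/|Z| = 96.7/4430 = 21.9 mA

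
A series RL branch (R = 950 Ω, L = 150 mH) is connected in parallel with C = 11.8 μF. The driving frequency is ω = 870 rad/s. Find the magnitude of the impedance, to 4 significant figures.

98.26 Ω

X_L = ωL = 130.5 Ω
X_C = 1/(ωC) = 97.41 Ω
Branch 1 (R+jX_L): Z₁ = 950.0 + j130.5 Ω, |Z₁| = 958.9 Ω
Branch 2 (−jX_C): Z₂ = −j97.41 Ω
Parallel: Z = Z₁Z₂/(Z₁+Z₂), |Z| = 98.26 Ω, ∠Z = -84.17°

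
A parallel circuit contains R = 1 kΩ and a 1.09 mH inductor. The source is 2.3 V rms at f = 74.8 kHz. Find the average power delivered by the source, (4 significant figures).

5.290 mW

ω = 2πf = 470000 rad/s
X_L = ωL = 512.3 Ω
Parallel: admittances add. Y = 1/R + 1/(jωL)
Y = (0.001000 − j0.001952) S
|Y| = 0.002193 S → |Z| = 1/|Y| = 455.9 Ω, ∠Z = −∠Y = 62.87°
I = V/|Z| = 5.045 mA
P = VI cos φ = 2.3 × 0.005045 × cos(62.87°) = 5.290 mW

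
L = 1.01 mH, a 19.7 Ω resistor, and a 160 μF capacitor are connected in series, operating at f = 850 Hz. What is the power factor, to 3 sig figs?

ω = 2πf = 5341 rad/s
X_L = ωL = 5.39 Ω
X_C = 1/(ωC) = 1.17 Ω
Net reactance X = X_L − X_C = 4.22 Ω
Z = 19.7 + j4.22 Ω
|Z| = √(19.7² + 4.22²) = 20.1 Ω
∠Z = arctan(4.22/19.7) = 12.1°
cos φ = cos(12.1°) = 0.978

0.978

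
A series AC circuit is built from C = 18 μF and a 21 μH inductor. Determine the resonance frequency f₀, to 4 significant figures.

ω₀ = 1/√(LC) = 1/√(2.1e-05 × 1.8e-05) = 51430 rad/s
f₀ = ω₀/(2π) = 8.186 kHz

8.186 kHz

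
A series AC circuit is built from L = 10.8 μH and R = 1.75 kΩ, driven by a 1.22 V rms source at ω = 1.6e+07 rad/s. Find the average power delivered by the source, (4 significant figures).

X_L = ωL = 172.8 Ω
Z = 1750 + j172.8 Ω
|Z| = √(1750² + 172.8²) = 1759 Ω
∠Z = arctan(172.8/1750) = 5.639°
I = V/|Z| = 693.8 μA
P = VI cos φ = 1.22 × 0.0006938 × cos(5.639°) = 842.3 μW

842.3 μW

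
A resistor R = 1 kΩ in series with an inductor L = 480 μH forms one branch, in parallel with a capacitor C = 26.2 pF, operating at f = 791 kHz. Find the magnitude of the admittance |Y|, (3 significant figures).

271 μS

ω = 2πf = 4.97e+06 rad/s
X_L = ωL = 2390 Ω
X_C = 1/(ωC) = 7680 Ω
Branch 1 (R+jX_L): Z₁ = 1000 + j2390 Ω, |Z₁| = 2590 Ω
Branch 2 (−jX_C): Z₂ = −j7680 Ω
Parallel: Z = Z₁Z₂/(Z₁+Z₂), |Z| = 3690 Ω, ∠Z = 56.6°
|Y| = 1/|Z| = 271 μS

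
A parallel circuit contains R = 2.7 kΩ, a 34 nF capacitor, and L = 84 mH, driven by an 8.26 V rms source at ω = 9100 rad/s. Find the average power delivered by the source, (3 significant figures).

X_L = ωL = 764 Ω
X_C = 1/(ωC) = 3230 Ω
Parallel: admittances add. Y = 1/R + 1/(jωL) + jωC
Y = (0.000370 − j0.000999) S
|Y| = 0.00107 S → |Z| = 1/|Y| = 939 Ω, ∠Z = −∠Y = 69.7°
I = V/|Z| = 8.80 mA
P = VI cos φ = 8.26 × 0.00880 × cos(69.7°) = 25.3 mW

25.3 mW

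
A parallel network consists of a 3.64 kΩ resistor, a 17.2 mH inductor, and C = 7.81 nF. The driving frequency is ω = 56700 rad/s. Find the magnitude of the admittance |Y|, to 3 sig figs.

X_L = ωL = 975 Ω
X_C = 1/(ωC) = 2260 Ω
Parallel: admittances add. Y = 1/R + 1/(jωL) + jωC
Y = (0.000275 − j0.000583) S
|Y| = 0.000644 S → |Z| = 1/|Y| = 1550 Ω, ∠Z = −∠Y = 64.8°

644 μS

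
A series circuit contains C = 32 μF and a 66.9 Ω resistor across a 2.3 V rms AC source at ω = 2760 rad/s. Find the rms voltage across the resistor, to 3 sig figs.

2.27 V

X_C = 1/(ωC) = 11.3 Ω
Z = 66.9 − j11.3 Ω
|Z| = √(66.9² + 11.3²) = 67.9 Ω
I = V/|Z| = 33.9 mA
V_R = I·|Z_R| = 0.0339 × 66.9 = 2.27 V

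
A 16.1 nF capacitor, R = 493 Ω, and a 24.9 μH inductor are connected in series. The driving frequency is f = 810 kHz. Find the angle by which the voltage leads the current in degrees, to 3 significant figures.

ω = 2πf = 5.089e+06 rad/s
X_L = ωL = 127 Ω
X_C = 1/(ωC) = 12.2 Ω
Net reactance X = X_L − X_C = 115 Ω
Z = 493 + j115 Ω
|Z| = √(493² + 115²) = 506 Ω
∠Z = arctan(115/493) = 13.1°

13.1°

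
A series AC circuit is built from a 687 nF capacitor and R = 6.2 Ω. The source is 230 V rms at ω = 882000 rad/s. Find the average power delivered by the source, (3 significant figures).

7.97 kW

X_C = 1/(ωC) = 1.65 Ω
Z = 6.20 − j1.65 Ω
|Z| = √(6.20² + 1.65²) = 6.42 Ω
∠Z = arctan(-1.65/6.20) = -14.9°
I = V/|Z| = 35.8 A
P = VI cos φ = 230 × 35.8 × cos(-14.9°) = 7.97 kW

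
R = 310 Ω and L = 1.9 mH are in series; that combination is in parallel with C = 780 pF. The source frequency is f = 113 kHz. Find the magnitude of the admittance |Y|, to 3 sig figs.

221 μS

ω = 2πf = 710000 rad/s
X_L = ωL = 1350 Ω
X_C = 1/(ωC) = 1810 Ω
Branch 1 (R+jX_L): Z₁ = 310 + j1350 Ω, |Z₁| = 1380 Ω
Branch 2 (−jX_C): Z₂ = −j1810 Ω
Parallel: Z = Z₁Z₂/(Z₁+Z₂), |Z| = 4530 Ω, ∠Z = 42.9°
|Y| = 1/|Z| = 221 μS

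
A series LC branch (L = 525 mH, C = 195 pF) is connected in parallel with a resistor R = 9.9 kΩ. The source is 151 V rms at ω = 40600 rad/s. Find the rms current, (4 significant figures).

15.32 mA

X_L = ωL = 21320 Ω
X_C = 1/(ωC) = 126300 Ω
Branch 1: Z₁ = R = 9900 Ω
Branch 2 (series LC): Z₂ = j(X_L − X_C) = −j105000 Ω
Parallel: Z = Z₁Z₂/(Z₁+Z₂), |Z| = 9856 Ω, ∠Z = -5.386°
I = V/|Z| = 151/9856 = 15.32 mA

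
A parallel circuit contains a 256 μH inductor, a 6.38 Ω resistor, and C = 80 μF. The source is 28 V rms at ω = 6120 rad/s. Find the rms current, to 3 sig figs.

6.05 A

X_L = ωL = 1.57 Ω
X_C = 1/(ωC) = 2.04 Ω
Parallel: admittances add. Y = 1/R + 1/(jωL) + jωC
Y = (0.157 − j0.149) S
|Y| = 0.216 S → |Z| = 1/|Y| = 4.63 Ω, ∠Z = −∠Y = 43.5°
I = V/|Z| = 28/4.63 = 6.05 A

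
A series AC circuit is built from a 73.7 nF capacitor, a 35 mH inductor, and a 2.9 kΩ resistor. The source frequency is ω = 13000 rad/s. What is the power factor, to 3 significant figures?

X_L = ωL = 455 Ω
X_C = 1/(ωC) = 1040 Ω
Net reactance X = X_L − X_C = -589 Ω
Z = 2900 − j589 Ω
|Z| = √(2900² + 589²) = 2960 Ω
∠Z = arctan(-589/2900) = -11.5°
cos φ = cos(-11.5°) = 0.980

0.980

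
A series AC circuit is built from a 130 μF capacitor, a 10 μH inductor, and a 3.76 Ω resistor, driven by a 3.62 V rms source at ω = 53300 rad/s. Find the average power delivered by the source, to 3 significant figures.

X_L = ωL = 0.533 Ω
X_C = 1/(ωC) = 0.144 Ω
Net reactance X = X_L − X_C = 0.389 Ω
Z = 3.76 + j0.389 Ω
|Z| = √(3.76² + 0.389²) = 3.78 Ω
∠Z = arctan(0.389/3.76) = 5.90°
I = V/|Z| = 958 mA
P = VI cos φ = 3.62 × 0.958 × cos(5.90°) = 3.45 W

3.45 W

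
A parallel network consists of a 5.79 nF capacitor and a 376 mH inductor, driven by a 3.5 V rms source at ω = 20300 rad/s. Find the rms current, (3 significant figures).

47.2 μA

X_L = ωL = 7630 Ω
X_C = 1/(ωC) = 8510 Ω
Parallel: admittances add. Y = 1/(jωL) + jωC
Y = (0 − j1.35e-05) S
|Y| = 1.35e-05 S → |Z| = 1/|Y| = 74200 Ω, ∠Z = −∠Y = 90.0°
I = V/|Z| = 3.5/74200 = 47.2 μA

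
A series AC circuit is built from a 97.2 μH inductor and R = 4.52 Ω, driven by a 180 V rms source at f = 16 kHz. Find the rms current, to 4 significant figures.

16.72 A

ω = 2πf = 100500 rad/s
X_L = ωL = 9.772 Ω
Z = 4.520 + j9.772 Ω
|Z| = √(4.520² + 9.772²) = 10.77 Ω
I = V/|Z| = 180/10.77 = 16.72 A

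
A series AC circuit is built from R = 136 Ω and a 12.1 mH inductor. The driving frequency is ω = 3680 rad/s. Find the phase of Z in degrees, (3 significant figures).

18.1°

X_L = ωL = 44.5 Ω
Z = 136 + j44.5 Ω
|Z| = √(136² + 44.5²) = 143 Ω
∠Z = arctan(44.5/136) = 18.1°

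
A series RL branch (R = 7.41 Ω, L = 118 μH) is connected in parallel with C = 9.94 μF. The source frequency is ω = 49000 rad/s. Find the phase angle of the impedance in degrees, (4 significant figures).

X_L = ωL = 5.782 Ω
X_C = 1/(ωC) = 2.053 Ω
Branch 1 (R+jX_L): Z₁ = 7.410 + j5.782 Ω, |Z₁| = 9.399 Ω
Branch 2 (−jX_C): Z₂ = −j2.053 Ω
Parallel: Z = Z₁Z₂/(Z₁+Z₂), |Z| = 2.326 Ω, ∠Z = -78.75°

-78.75°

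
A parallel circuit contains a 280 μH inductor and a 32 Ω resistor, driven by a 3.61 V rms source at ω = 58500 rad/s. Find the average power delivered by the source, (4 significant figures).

X_L = ωL = 16.38 Ω
Parallel: admittances add. Y = 1/R + 1/(jωL)
Y = (0.03125 − j0.06105) S
|Y| = 0.06858 S → |Z| = 1/|Y| = 14.58 Ω, ∠Z = −∠Y = 62.89°
I = V/|Z| = 247.6 mA
P = VI cos φ = 3.61 × 0.2476 × cos(62.89°) = 407.3 mW

407.3 mW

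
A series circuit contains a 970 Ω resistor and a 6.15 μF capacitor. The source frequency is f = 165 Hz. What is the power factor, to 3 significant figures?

ω = 2πf = 1037 rad/s
X_C = 1/(ωC) = 157 Ω
Z = 970 − j157 Ω
|Z| = √(970² + 157²) = 983 Ω
∠Z = arctan(-157/970) = -9.18°
cos φ = cos(-9.18°) = 0.987

0.987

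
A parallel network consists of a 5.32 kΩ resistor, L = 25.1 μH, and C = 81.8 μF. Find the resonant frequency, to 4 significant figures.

3.512 kHz

ω₀ = 1/√(LC) = 1/√(2.51e-05 × 8.18e-05) = 22070 rad/s
f₀ = ω₀/(2π) = 3.512 kHz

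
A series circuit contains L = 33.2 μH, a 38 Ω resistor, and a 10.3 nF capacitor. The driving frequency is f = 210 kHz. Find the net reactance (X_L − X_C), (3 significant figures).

ω = 2πf = 1.319e+06 rad/s
X_L = ωL = 43.8 Ω
X_C = 1/(ωC) = 73.6 Ω
X = 43.8 − 73.6 = -29.8 Ω

-29.8 Ω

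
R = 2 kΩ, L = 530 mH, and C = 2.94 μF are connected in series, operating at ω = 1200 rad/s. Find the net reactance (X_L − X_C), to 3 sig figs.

353 Ω

X_L = ωL = 636 Ω
X_C = 1/(ωC) = 283 Ω
X = 636 − 283 = 353 Ω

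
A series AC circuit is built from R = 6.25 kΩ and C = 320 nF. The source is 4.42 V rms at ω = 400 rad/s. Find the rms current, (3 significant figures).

442 μA

X_C = 1/(ωC) = 7810 Ω
Z = 6250 − j7810 Ω
|Z| = √(6250² + 7810²) = 10000 Ω
I = V/|Z| = 4.42/10000 = 442 μA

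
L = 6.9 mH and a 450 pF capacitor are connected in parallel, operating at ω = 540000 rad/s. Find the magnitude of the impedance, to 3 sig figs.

39400 Ω

X_L = ωL = 3730 Ω
X_C = 1/(ωC) = 4120 Ω
Parallel: admittances add. Y = 1/(jωL) + jωC
Y = (0 − j2.54e-05) S
|Y| = 2.54e-05 S → |Z| = 1/|Y| = 39400 Ω, ∠Z = −∠Y = 90.0°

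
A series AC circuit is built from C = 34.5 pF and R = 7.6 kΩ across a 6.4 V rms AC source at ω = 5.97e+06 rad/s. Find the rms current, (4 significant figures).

709.7 μA

X_C = 1/(ωC) = 4855 Ω
Z = 7600 − j4855 Ω
|Z| = √(7600² + 4855²) = 9018 Ω
I = V/|Z| = 6.4/9018 = 709.7 μA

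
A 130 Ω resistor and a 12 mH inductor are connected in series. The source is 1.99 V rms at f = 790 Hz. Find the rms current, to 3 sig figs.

ω = 2πf = 4964 rad/s
X_L = ωL = 59.6 Ω
Z = 130 + j59.6 Ω
|Z| = √(130² + 59.6²) = 143 Ω
I = V/|Z| = 1.99/143 = 13.9 mA

13.9 mA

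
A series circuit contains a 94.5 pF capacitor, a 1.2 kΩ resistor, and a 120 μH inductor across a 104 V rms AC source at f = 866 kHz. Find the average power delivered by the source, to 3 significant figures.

ω = 2πf = 5.441e+06 rad/s
X_L = ωL = 653 Ω
X_C = 1/(ωC) = 1940 Ω
Net reactance X = X_L − X_C = -1290 Ω
Z = 1200 − j1290 Ω
|Z| = √(1200² + 1290²) = 1760 Ω
∠Z = arctan(-1290/1200) = -47.1°
I = V/|Z| = 59.0 mA
P = VI cos φ = 104 × 0.0590 × cos(-47.1°) = 4.17 W

4.17 W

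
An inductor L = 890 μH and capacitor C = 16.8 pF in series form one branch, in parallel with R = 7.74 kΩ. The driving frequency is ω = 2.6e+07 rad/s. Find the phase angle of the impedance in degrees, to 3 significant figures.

X_L = ωL = 23100 Ω
X_C = 1/(ωC) = 2290 Ω
Branch 1: Z₁ = R = 7740 Ω
Branch 2 (series LC): Z₂ = j(X_L − X_C) = j20900 Ω
Parallel: Z = Z₁Z₂/(Z₁+Z₂), |Z| = 7260 Ω, ∠Z = 20.4°

20.4°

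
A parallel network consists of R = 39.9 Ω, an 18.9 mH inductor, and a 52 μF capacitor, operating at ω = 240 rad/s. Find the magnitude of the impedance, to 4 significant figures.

4.774 Ω

X_L = ωL = 4.536 Ω
X_C = 1/(ωC) = 80.13 Ω
Parallel: admittances add. Y = 1/R + 1/(jωL) + jωC
Y = (0.02506 − j0.2080) S
|Y| = 0.2095 S → |Z| = 1/|Y| = 4.774 Ω, ∠Z = −∠Y = 83.13°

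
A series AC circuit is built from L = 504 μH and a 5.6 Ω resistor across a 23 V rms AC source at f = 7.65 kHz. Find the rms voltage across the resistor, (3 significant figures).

ω = 2πf = 48070 rad/s
X_L = ωL = 24.2 Ω
Z = 5.60 + j24.2 Ω
|Z| = √(5.60² + 24.2²) = 24.9 Ω
I = V/|Z| = 925 mA
V_R = I·|Z_R| = 0.925 × 5.60 = 5.18 V

5.18 V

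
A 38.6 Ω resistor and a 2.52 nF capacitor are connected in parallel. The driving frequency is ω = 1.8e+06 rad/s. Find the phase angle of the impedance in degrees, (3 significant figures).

X_C = 1/(ωC) = 220 Ω
Parallel: admittances add. Y = 1/R + jωC
Y = (0.0259 + j0.00454) S
|Y| = 0.0263 S → |Z| = 1/|Y| = 38.0 Ω, ∠Z = −∠Y = -9.93°

-9.93°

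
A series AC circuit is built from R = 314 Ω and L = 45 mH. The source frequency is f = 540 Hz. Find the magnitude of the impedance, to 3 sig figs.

ω = 2πf = 3393 rad/s
X_L = ωL = 153 Ω
Z = 314 + j153 Ω
|Z| = √(314² + 153²) = 349 Ω

349 Ω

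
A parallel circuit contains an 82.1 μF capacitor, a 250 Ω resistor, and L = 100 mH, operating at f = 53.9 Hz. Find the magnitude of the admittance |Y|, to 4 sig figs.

ω = 2πf = 338.7 rad/s
X_L = ωL = 33.87 Ω
X_C = 1/(ωC) = 35.97 Ω
Parallel: admittances add. Y = 1/R + 1/(jωL) + jωC
Y = (0.004000 − j0.001724) S
|Y| = 0.004356 S → |Z| = 1/|Y| = 229.6 Ω, ∠Z = −∠Y = 23.31°

4.356 mS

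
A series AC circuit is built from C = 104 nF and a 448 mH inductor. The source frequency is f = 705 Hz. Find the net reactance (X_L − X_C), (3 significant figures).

-186 Ω

ω = 2πf = 4430 rad/s
X_L = ωL = 1980 Ω
X_C = 1/(ωC) = 2170 Ω
X = 1980 − 2170 = -186 Ω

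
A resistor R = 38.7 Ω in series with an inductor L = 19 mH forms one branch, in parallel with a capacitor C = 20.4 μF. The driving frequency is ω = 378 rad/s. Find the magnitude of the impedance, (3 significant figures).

X_L = ωL = 7.18 Ω
X_C = 1/(ωC) = 130 Ω
Branch 1 (R+jX_L): Z₁ = 38.7 + j7.18 Ω, |Z₁| = 39.4 Ω
Branch 2 (−jX_C): Z₂ = −j130 Ω
Parallel: Z = Z₁Z₂/(Z₁+Z₂), |Z| = 39.7 Ω, ∠Z = -7.02°

39.7 Ω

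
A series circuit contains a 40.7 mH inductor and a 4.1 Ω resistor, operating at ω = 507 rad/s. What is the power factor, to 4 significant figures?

X_L = ωL = 20.63 Ω
Z = 4.100 + j20.63 Ω
|Z| = √(4.100² + 20.63²) = 21.04 Ω
∠Z = arctan(20.63/4.100) = 78.76°
cos φ = cos(78.76°) = 0.1949

0.1949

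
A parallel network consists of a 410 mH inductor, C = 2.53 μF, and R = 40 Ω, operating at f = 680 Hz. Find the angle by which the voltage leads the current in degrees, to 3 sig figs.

-22.3°

ω = 2πf = 4273 rad/s
X_L = ωL = 1750 Ω
X_C = 1/(ωC) = 92.5 Ω
Parallel: admittances add. Y = 1/R + 1/(jωL) + jωC
Y = (0.0250 + j0.0102) S
|Y| = 0.0270 S → |Z| = 1/|Y| = 37.0 Ω, ∠Z = −∠Y = -22.3°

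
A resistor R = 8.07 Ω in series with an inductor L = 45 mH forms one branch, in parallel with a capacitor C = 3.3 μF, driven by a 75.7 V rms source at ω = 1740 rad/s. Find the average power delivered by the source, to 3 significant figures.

7.46 W

X_L = ωL = 78.3 Ω
X_C = 1/(ωC) = 174 Ω
Branch 1 (R+jX_L): Z₁ = 8.07 + j78.3 Ω, |Z₁| = 78.7 Ω
Branch 2 (−jX_C): Z₂ = −j174 Ω
Parallel: Z = Z₁Z₂/(Z₁+Z₂), |Z| = 143 Ω, ∠Z = 79.3°
I = V/|Z| = 531 mA
P = VI cos φ = 75.7 × 0.531 × cos(79.3°) = 7.46 W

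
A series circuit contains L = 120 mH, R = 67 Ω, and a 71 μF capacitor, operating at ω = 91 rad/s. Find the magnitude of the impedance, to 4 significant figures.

X_L = ωL = 10.92 Ω
X_C = 1/(ωC) = 154.8 Ω
Net reactance X = X_L − X_C = -143.9 Ω
Z = 67.00 − j143.9 Ω
|Z| = √(67.00² + 143.9²) = 158.7 Ω

158.7 Ω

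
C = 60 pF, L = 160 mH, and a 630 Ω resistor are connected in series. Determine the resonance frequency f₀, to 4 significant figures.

51.37 kHz

ω₀ = 1/√(LC) = 1/√(0.16 × 6e-11) = 322700 rad/s
f₀ = ω₀/(2π) = 51.37 kHz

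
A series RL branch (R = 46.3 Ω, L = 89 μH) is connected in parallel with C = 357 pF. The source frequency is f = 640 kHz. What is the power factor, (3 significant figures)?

0.261

ω = 2πf = 4.021e+06 rad/s
X_L = ωL = 358 Ω
X_C = 1/(ωC) = 697 Ω
Branch 1 (R+jX_L): Z₁ = 46.3 + j358 Ω, |Z₁| = 361 Ω
Branch 2 (−jX_C): Z₂ = −j697 Ω
Parallel: Z = Z₁Z₂/(Z₁+Z₂), |Z| = 735 Ω, ∠Z = 74.8°
cos φ = cos(74.8°) = 0.261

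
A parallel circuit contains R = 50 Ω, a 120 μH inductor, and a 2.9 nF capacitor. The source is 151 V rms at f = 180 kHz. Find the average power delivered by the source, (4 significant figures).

456.0 W

ω = 2πf = 1.131e+06 rad/s
X_L = ωL = 135.7 Ω
X_C = 1/(ωC) = 304.9 Ω
Parallel: admittances add. Y = 1/R + 1/(jωL) + jωC
Y = (0.02000 − j0.004088) S
|Y| = 0.02041 S → |Z| = 1/|Y| = 48.99 Ω, ∠Z = −∠Y = 11.55°
I = V/|Z| = 3.082 A
P = VI cos φ = 151 × 3.082 × cos(11.55°) = 456.0 W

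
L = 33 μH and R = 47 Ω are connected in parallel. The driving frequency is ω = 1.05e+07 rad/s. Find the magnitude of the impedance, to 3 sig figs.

46.6 Ω

X_L = ωL = 346 Ω
Parallel: admittances add. Y = 1/R + 1/(jωL)
Y = (0.0213 − j0.00289) S
|Y| = 0.0215 S → |Z| = 1/|Y| = 46.6 Ω, ∠Z = −∠Y = 7.72°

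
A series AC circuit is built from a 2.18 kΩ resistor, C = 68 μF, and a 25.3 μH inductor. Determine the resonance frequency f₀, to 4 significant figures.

3.837 kHz

ω₀ = 1/√(LC) = 1/√(2.53e-05 × 6.8e-05) = 24110 rad/s
f₀ = ω₀/(2π) = 3.837 kHz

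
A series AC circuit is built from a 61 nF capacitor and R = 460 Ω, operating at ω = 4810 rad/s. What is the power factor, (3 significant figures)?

0.134

X_C = 1/(ωC) = 3410 Ω
Z = 460 − j3410 Ω
|Z| = √(460² + 3410²) = 3440 Ω
∠Z = arctan(-3410/460) = -82.3°
cos φ = cos(-82.3°) = 0.134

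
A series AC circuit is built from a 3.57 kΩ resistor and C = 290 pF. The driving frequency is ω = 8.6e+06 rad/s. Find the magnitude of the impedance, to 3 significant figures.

3590 Ω

X_C = 1/(ωC) = 401 Ω
Z = 3570 − j401 Ω
|Z| = √(3570² + 401²) = 3590 Ω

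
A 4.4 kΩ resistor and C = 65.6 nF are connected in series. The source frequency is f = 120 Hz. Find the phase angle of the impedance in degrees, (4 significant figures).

ω = 2πf = 754.0 rad/s
X_C = 1/(ωC) = 20220 Ω
Z = 4400 − j20220 Ω
|Z| = √(4400² + 20220²) = 20690 Ω
∠Z = arctan(-20220/4400) = -77.72°

-77.72°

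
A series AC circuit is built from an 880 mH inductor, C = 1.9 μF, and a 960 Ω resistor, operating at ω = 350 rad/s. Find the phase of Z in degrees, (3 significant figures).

-51.2°

X_L = ωL = 308 Ω
X_C = 1/(ωC) = 1500 Ω
Net reactance X = X_L − X_C = -1200 Ω
Z = 960 − j1200 Ω
|Z| = √(960² + 1200²) = 1530 Ω
∠Z = arctan(-1200/960) = -51.2°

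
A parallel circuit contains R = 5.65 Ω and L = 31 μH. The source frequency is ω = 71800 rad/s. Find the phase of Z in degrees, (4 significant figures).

X_L = ωL = 2.226 Ω
Parallel: admittances add. Y = 1/R + 1/(jωL)
Y = (0.1770 − j0.4493) S
|Y| = 0.4829 S → |Z| = 1/|Y| = 2.071 Ω, ∠Z = −∠Y = 68.50°

68.50°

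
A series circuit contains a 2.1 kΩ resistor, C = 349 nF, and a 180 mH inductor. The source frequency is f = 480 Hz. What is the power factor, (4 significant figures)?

0.9817

ω = 2πf = 3016 rad/s
X_L = ωL = 542.9 Ω
X_C = 1/(ωC) = 950.1 Ω
Net reactance X = X_L − X_C = -407.2 Ω
Z = 2100 − j407.2 Ω
|Z| = √(2100² + 407.2²) = 2139 Ω
∠Z = arctan(-407.2/2100) = -10.97°
cos φ = cos(-10.97°) = 0.9817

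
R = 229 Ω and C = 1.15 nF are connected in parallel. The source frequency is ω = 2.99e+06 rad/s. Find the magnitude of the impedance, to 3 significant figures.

X_C = 1/(ωC) = 291 Ω
Parallel: admittances add. Y = 1/R + jωC
Y = (0.00437 + j0.00344) S
|Y| = 0.00556 S → |Z| = 1/|Y| = 180 Ω, ∠Z = −∠Y = -38.2°

180 Ω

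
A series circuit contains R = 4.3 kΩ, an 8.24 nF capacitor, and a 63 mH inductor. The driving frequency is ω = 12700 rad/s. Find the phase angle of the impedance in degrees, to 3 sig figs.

-63.8°

X_L = ωL = 800 Ω
X_C = 1/(ωC) = 9560 Ω
Net reactance X = X_L − X_C = -8760 Ω
Z = 4300 − j8760 Ω
|Z| = √(4300² + 8760²) = 9750 Ω
∠Z = arctan(-8760/4300) = -63.8°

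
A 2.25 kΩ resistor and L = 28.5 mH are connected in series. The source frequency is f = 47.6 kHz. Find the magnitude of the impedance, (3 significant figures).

ω = 2πf = 299100 rad/s
X_L = ωL = 8520 Ω
Z = 2250 + j8520 Ω
|Z| = √(2250² + 8520²) = 8820 Ω

8820 Ω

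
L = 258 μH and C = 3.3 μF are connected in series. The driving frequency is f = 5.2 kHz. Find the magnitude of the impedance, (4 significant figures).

0.8452 Ω

ω = 2πf = 32670 rad/s
X_L = ωL = 8.430 Ω
X_C = 1/(ωC) = 9.275 Ω
Net reactance X = X_L − X_C = -0.8452 Ω
Z = − j0.8452 Ω
|Z| = √(0² + 0.8452²) = 0.8452 Ω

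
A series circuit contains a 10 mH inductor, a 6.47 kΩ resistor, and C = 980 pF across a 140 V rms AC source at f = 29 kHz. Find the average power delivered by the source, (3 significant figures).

2.26 W

ω = 2πf = 182200 rad/s
X_L = ωL = 1820 Ω
X_C = 1/(ωC) = 5600 Ω
Net reactance X = X_L − X_C = -3780 Ω
Z = 6470 − j3780 Ω
|Z| = √(6470² + 3780²) = 7490 Ω
∠Z = arctan(-3780/6470) = -30.3°
I = V/|Z| = 18.7 mA
P = VI cos φ = 140 × 0.0187 × cos(-30.3°) = 2.26 W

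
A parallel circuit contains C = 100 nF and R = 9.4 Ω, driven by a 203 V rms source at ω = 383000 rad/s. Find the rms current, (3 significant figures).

X_C = 1/(ωC) = 26.1 Ω
Parallel: admittances add. Y = 1/R + jωC
Y = (0.106 + j0.0383) S
|Y| = 0.113 S → |Z| = 1/|Y| = 8.84 Ω, ∠Z = −∠Y = -19.8°
I = V/|Z| = 203/8.84 = 23.0 A

23.0 A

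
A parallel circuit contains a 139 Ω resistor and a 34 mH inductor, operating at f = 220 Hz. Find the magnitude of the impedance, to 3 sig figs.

44.5 Ω

ω = 2πf = 1382 rad/s
X_L = ωL = 47.0 Ω
Parallel: admittances add. Y = 1/R + 1/(jωL)
Y = (0.00719 − j0.0213) S
|Y| = 0.0225 S → |Z| = 1/|Y| = 44.5 Ω, ∠Z = −∠Y = 71.3°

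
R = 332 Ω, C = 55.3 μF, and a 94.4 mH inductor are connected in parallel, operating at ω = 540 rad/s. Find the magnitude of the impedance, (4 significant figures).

93.65 Ω

X_L = ωL = 50.98 Ω
X_C = 1/(ωC) = 33.49 Ω
Parallel: admittances add. Y = 1/R + 1/(jωL) + jωC
Y = (0.003012 + j0.01024) S
|Y| = 0.01068 S → |Z| = 1/|Y| = 93.65 Ω, ∠Z = −∠Y = -73.62°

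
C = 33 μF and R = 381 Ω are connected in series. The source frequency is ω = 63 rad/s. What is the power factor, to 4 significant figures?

X_C = 1/(ωC) = 481.0 Ω
Z = 381.0 − j481.0 Ω
|Z| = √(381.0² + 481.0²) = 613.6 Ω
∠Z = arctan(-481.0/381.0) = -51.62°
cos φ = cos(-51.62°) = 0.6209

0.6209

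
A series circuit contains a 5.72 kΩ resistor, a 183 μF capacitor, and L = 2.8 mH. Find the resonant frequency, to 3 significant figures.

ω₀ = 1/√(LC) = 1/√(0.0028 × 0.000183) = 1397 rad/s
f₀ = ω₀/(2π) = 222 Hz

222 Hz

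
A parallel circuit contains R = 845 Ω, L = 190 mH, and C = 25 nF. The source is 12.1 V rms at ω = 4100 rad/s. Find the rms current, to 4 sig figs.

20.23 mA

X_L = ωL = 779.0 Ω
X_C = 1/(ωC) = 9756 Ω
Parallel: admittances add. Y = 1/R + 1/(jωL) + jωC
Y = (0.001183 − j0.001181) S
|Y| = 0.001672 S → |Z| = 1/|Y| = 598.1 Ω, ∠Z = −∠Y = 44.95°
I = V/|Z| = 12.1/598.1 = 20.23 mA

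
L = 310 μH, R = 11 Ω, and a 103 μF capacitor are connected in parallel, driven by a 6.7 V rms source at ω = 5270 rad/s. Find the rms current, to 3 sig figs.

766 mA

X_L = ωL = 1.63 Ω
X_C = 1/(ωC) = 1.84 Ω
Parallel: admittances add. Y = 1/R + 1/(jωL) + jωC
Y = (0.0909 − j0.0693) S
|Y| = 0.114 S → |Z| = 1/|Y| = 8.75 Ω, ∠Z = −∠Y = 37.3°
I = V/|Z| = 6.7/8.75 = 766 mA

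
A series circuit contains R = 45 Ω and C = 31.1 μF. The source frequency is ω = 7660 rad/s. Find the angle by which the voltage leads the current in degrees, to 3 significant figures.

X_C = 1/(ωC) = 4.20 Ω
Z = 45.0 − j4.20 Ω
|Z| = √(45.0² + 4.20²) = 45.2 Ω
∠Z = arctan(-4.20/45.0) = -5.33°

-5.33°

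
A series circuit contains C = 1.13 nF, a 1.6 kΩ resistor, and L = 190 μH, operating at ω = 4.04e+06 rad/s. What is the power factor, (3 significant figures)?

0.946

X_L = ωL = 768 Ω
X_C = 1/(ωC) = 219 Ω
Net reactance X = X_L − X_C = 549 Ω
Z = 1600 + j549 Ω
|Z| = √(1600² + 549²) = 1690 Ω
∠Z = arctan(549/1600) = 18.9°
cos φ = cos(18.9°) = 0.946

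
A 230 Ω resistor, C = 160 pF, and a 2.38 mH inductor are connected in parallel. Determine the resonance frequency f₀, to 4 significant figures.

257.9 kHz

ω₀ = 1/√(LC) = 1/√(0.00238 × 1.6e-10) = 1.621e+06 rad/s
f₀ = ω₀/(2π) = 257.9 kHz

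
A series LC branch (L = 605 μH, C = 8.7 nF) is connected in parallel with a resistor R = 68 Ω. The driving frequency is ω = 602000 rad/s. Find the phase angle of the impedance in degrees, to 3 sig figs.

21.4°

X_L = ωL = 364 Ω
X_C = 1/(ωC) = 191 Ω
Branch 1: Z₁ = R = 68.0 Ω
Branch 2 (series LC): Z₂ = j(X_L − X_C) = j173 Ω
Parallel: Z = Z₁Z₂/(Z₁+Z₂), |Z| = 63.3 Ω, ∠Z = 21.4°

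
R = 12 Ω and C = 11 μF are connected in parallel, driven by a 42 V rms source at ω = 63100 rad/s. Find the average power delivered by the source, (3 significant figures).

X_C = 1/(ωC) = 1.44 Ω
Parallel: admittances add. Y = 1/R + jωC
Y = (0.0833 + j0.694) S
|Y| = 0.699 S → |Z| = 1/|Y| = 1.43 Ω, ∠Z = −∠Y = -83.2°
I = V/|Z| = 29.4 A
P = VI cos φ = 42 × 29.4 × cos(-83.2°) = 147 W

147 W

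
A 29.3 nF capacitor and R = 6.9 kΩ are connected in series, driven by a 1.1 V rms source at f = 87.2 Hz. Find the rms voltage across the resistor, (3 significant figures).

ω = 2πf = 547.9 rad/s
X_C = 1/(ωC) = 62300 Ω
Z = 6900 − j62300 Ω
|Z| = √(6900² + 62300²) = 62700 Ω
I = V/|Z| = 17.6 μA
V_R = I·|Z_R| = 1.76e-05 × 6900 = 0.121 V

0.121 V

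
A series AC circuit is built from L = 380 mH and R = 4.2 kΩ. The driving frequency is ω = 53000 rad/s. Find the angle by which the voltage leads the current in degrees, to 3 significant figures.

78.2°

X_L = ωL = 20100 Ω
Z = 4200 + j20100 Ω
|Z| = √(4200² + 20100²) = 20600 Ω
∠Z = arctan(20100/4200) = 78.2°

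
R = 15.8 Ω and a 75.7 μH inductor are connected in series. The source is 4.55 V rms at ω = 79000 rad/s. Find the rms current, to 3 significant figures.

X_L = ωL = 5.98 Ω
Z = 15.8 + j5.98 Ω
|Z| = √(15.8² + 5.98²) = 16.9 Ω
I = V/|Z| = 4.55/16.9 = 269 mA

269 mA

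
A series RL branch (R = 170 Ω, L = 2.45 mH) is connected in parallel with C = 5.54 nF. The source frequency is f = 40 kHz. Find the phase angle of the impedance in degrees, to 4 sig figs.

15.64°

ω = 2πf = 251300 rad/s
X_L = ωL = 615.8 Ω
X_C = 1/(ωC) = 718.2 Ω
Branch 1 (R+jX_L): Z₁ = 170.0 + j615.8 Ω, |Z₁| = 638.8 Ω
Branch 2 (−jX_C): Z₂ = −j718.2 Ω
Parallel: Z = Z₁Z₂/(Z₁+Z₂), |Z| = 2311 Ω, ∠Z = 15.64°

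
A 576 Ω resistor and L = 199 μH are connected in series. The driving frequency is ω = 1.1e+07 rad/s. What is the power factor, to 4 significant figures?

0.2545

X_L = ωL = 2189 Ω
Z = 576.0 + j2189 Ω
|Z| = √(576.0² + 2189²) = 2264 Ω
∠Z = arctan(2189/576.0) = 75.26°
cos φ = cos(75.26°) = 0.2545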